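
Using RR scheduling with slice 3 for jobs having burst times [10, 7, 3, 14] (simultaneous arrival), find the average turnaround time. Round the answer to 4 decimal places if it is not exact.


Time quantum = 3
Execution trace:
  J1 runs 3 units, time = 3
  J2 runs 3 units, time = 6
  J3 runs 3 units, time = 9
  J4 runs 3 units, time = 12
  J1 runs 3 units, time = 15
  J2 runs 3 units, time = 18
  J4 runs 3 units, time = 21
  J1 runs 3 units, time = 24
  J2 runs 1 units, time = 25
  J4 runs 3 units, time = 28
  J1 runs 1 units, time = 29
  J4 runs 3 units, time = 32
  J4 runs 2 units, time = 34
Finish times: [29, 25, 9, 34]
Average turnaround = 97/4 = 24.25

24.25


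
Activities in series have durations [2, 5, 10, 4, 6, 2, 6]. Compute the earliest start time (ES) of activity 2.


Activity 2 starts after activities 1 through 1 complete.
Predecessor durations: [2]
ES = 2 = 2

2


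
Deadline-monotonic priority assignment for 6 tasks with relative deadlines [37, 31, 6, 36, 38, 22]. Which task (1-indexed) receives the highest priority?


Sort tasks by relative deadline (ascending):
  Task 3: deadline = 6
  Task 6: deadline = 22
  Task 2: deadline = 31
  Task 4: deadline = 36
  Task 1: deadline = 37
  Task 5: deadline = 38
Priority order (highest first): [3, 6, 2, 4, 1, 5]
Highest priority task = 3

3


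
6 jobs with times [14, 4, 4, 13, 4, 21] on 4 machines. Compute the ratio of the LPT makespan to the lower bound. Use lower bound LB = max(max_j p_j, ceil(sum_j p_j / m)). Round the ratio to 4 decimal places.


LPT order: [21, 14, 13, 4, 4, 4]
Machine loads after assignment: [21, 14, 13, 12]
LPT makespan = 21
Lower bound = max(max_job, ceil(total/4)) = max(21, 15) = 21
Ratio = 21 / 21 = 1.0

1.0


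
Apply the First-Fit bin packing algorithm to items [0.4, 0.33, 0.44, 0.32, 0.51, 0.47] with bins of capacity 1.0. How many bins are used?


Place items sequentially using First-Fit:
  Item 0.4 -> new Bin 1
  Item 0.33 -> Bin 1 (now 0.73)
  Item 0.44 -> new Bin 2
  Item 0.32 -> Bin 2 (now 0.76)
  Item 0.51 -> new Bin 3
  Item 0.47 -> Bin 3 (now 0.98)
Total bins used = 3

3


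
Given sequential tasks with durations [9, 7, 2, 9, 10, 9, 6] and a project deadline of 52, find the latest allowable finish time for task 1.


LF(activity 1) = deadline - sum of successor durations
Successors: activities 2 through 7 with durations [7, 2, 9, 10, 9, 6]
Sum of successor durations = 43
LF = 52 - 43 = 9

9


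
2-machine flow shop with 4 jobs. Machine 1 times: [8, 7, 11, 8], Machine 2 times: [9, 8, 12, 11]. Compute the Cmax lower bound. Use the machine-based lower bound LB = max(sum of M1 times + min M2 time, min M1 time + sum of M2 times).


LB1 = sum(M1 times) + min(M2 times) = 34 + 8 = 42
LB2 = min(M1 times) + sum(M2 times) = 7 + 40 = 47
Lower bound = max(LB1, LB2) = max(42, 47) = 47

47


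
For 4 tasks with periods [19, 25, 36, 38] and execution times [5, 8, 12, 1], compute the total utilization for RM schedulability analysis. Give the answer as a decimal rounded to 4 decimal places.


Compute individual utilizations (exact fractions):
  Task 1: C/T = 5/19 (approx. 0.2632)
  Task 2: C/T = 8/25 (approx. 0.32)
  Task 3: C/T = 12/36 = 1/3 (approx. 0.3333)
  Task 4: C/T = 1/38 (approx. 0.0263)
Total utilization U = 5/19 + 8/25 + 1/3 + 1/38 = 2687/2850
Rounded to 4 decimal places: U = 0.9428
RM (Liu & Layland) bound for 4 tasks = 0.756828; compare with U = 2687/2850 (approx. 0.942807)
bound < U <= 1, so the RM sufficient condition is not met (inconclusive; an exact test such as response-time analysis is needed).

0.9428


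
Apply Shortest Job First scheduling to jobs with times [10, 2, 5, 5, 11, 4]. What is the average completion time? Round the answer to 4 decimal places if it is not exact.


SJF order (ascending): [2, 4, 5, 5, 10, 11]
Completion times:
  Job 1: burst=2, C=2
  Job 2: burst=4, C=6
  Job 3: burst=5, C=11
  Job 4: burst=5, C=16
  Job 5: burst=10, C=26
  Job 6: burst=11, C=37
Average completion = 98/6 = 16.3333

16.3333


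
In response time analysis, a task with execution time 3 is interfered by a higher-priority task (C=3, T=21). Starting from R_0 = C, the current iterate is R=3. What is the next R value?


R_next = C + ceil(R_prev / T_hp) * C_hp
ceil(3 / 21) = ceil(0.1429) = 1
Interference = 1 * 3 = 3
R_next = 3 + 3 = 6

6


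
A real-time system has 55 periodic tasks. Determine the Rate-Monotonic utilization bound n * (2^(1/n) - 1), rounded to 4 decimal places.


Compute 2^(1/55) = 1.0126824244
Subtract 1: 1.0126824244 - 1 = 0.0126824244
Multiply by n: 55 * 0.0126824244 = 0.6975333420
Round to 4 dp: 0.6975

0.6975


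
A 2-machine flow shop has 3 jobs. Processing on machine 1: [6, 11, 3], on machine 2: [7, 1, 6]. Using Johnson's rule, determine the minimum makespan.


Apply Johnson's rule:
  Group 1 (a <= b): [(3, 3, 6), (1, 6, 7)]
  Group 2 (a > b): [(2, 11, 1)]
Optimal job order: [3, 1, 2]
Schedule:
  Job 3: M1 done at 3, M2 done at 9
  Job 1: M1 done at 9, M2 done at 16
  Job 2: M1 done at 20, M2 done at 21
Makespan = 21

21


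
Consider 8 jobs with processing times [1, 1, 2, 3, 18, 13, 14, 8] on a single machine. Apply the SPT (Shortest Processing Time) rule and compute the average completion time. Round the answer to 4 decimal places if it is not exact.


Sort jobs by processing time (SPT order): [1, 1, 2, 3, 8, 13, 14, 18]
Compute completion times sequentially:
  Job 1: processing = 1, completes at 1
  Job 2: processing = 1, completes at 2
  Job 3: processing = 2, completes at 4
  Job 4: processing = 3, completes at 7
  Job 5: processing = 8, completes at 15
  Job 6: processing = 13, completes at 28
  Job 7: processing = 14, completes at 42
  Job 8: processing = 18, completes at 60
Sum of completion times = 159
Average completion time = 159/8 = 19.875

19.875


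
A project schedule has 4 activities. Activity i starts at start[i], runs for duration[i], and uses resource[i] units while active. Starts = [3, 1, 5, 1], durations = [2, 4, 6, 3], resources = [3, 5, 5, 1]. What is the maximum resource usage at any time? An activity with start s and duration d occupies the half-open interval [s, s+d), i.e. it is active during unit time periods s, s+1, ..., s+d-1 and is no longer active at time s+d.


Each activity i is active on [start_i, start_i + duration_i).
Compute total resource usage per time slot:
  t=0: active resources = [], total = 0
  t=1: active resources = [5, 1], total = 6
  t=2: active resources = [5, 1], total = 6
  t=3: active resources = [3, 5, 1], total = 9
  t=4: active resources = [3, 5], total = 8
  t=5: active resources = [5], total = 5
  t=6: active resources = [5], total = 5
  t=7: active resources = [5], total = 5
  t=8: active resources = [5], total = 5
  t=9: active resources = [5], total = 5
  t=10: active resources = [5], total = 5
Peak resource demand = 9

9


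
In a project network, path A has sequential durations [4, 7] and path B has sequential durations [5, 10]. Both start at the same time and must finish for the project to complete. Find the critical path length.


Path A total = 4 + 7 = 11
Path B total = 5 + 10 = 15
Critical path = longest path = max(11, 15) = 15

15


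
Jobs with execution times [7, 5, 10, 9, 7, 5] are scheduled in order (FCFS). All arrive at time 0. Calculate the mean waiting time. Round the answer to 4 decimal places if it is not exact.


FCFS order (as given): [7, 5, 10, 9, 7, 5]
Waiting times:
  Job 1: wait = 0
  Job 2: wait = 7
  Job 3: wait = 12
  Job 4: wait = 22
  Job 5: wait = 31
  Job 6: wait = 38
Sum of waiting times = 110
Average waiting time = 110/6 = 18.3333

18.3333


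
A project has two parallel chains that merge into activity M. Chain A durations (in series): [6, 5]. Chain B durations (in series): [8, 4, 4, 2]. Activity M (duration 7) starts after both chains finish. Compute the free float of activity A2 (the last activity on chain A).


ES(A2) = sum of predecessors on chain A = 6
EF(A2) = ES + duration = 6 + 5 = 11
Successor of A2 is M. ES(M) = max(sum(A), sum(B)) = max(11, 18) = 18
Free float = ES(successor) - EF(current) = 18 - 11 = 7

7


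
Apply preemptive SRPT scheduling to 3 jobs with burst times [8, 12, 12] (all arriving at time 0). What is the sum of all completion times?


Since all jobs arrive at t=0, SRPT equals SPT ordering.
SPT order: [8, 12, 12]
Completion times:
  Job 1: p=8, C=8
  Job 2: p=12, C=20
  Job 3: p=12, C=32
Total completion time = 8 + 20 + 32 = 60

60


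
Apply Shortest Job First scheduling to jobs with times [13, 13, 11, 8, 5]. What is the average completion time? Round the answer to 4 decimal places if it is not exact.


SJF order (ascending): [5, 8, 11, 13, 13]
Completion times:
  Job 1: burst=5, C=5
  Job 2: burst=8, C=13
  Job 3: burst=11, C=24
  Job 4: burst=13, C=37
  Job 5: burst=13, C=50
Average completion = 129/5 = 25.8

25.8


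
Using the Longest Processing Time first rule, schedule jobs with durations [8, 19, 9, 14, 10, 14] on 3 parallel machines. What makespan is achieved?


Sort jobs in decreasing order (LPT): [19, 14, 14, 10, 9, 8]
Assign each job to the least loaded machine:
  Machine 1: jobs [19, 8], load = 27
  Machine 2: jobs [14, 10], load = 24
  Machine 3: jobs [14, 9], load = 23
Makespan = max load = 27

27


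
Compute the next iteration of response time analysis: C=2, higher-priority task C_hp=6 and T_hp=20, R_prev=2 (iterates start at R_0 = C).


R_next = C + ceil(R_prev / T_hp) * C_hp
ceil(2 / 20) = ceil(0.1) = 1
Interference = 1 * 6 = 6
R_next = 2 + 6 = 8

8


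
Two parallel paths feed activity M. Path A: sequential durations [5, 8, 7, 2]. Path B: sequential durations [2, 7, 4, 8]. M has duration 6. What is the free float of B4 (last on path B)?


ES(B4) = sum of predecessors on chain B = 13
EF(B4) = ES + duration = 13 + 8 = 21
Successor of B4 is M. ES(M) = max(sum(A), sum(B)) = max(22, 21) = 22
Free float = ES(successor) - EF(current) = 22 - 21 = 1

1


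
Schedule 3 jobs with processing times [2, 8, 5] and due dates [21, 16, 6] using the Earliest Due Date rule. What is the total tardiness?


Sort by due date (EDD order): [(5, 6), (8, 16), (2, 21)]
Compute completion times and tardiness:
  Job 1: p=5, d=6, C=5, tardiness=max(0,5-6)=0
  Job 2: p=8, d=16, C=13, tardiness=max(0,13-16)=0
  Job 3: p=2, d=21, C=15, tardiness=max(0,15-21)=0
Total tardiness = 0

0


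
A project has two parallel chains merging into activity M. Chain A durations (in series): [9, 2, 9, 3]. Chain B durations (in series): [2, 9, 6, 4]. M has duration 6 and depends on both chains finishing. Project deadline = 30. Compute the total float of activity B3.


Forward pass: ES(B3) = sum of predecessors on chain B = 11
EF = ES + duration = 11 + 6 = 17
Backward pass: LF(M) = deadline = 30; LS(M) = 30 - 6 = 24
LF(B3) = LS(M) - sum(successors on chain B) = 24 - 4 = 20
LS = LF - duration = 20 - 6 = 14
Total float = LS - ES = 14 - 11 = 3

3


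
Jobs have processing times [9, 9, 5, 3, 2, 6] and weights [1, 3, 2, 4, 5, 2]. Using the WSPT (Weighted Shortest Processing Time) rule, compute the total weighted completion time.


Compute p/w ratios and sort ascending (WSPT): [(2, 5), (3, 4), (5, 2), (9, 3), (6, 2), (9, 1)]
Compute weighted completion times:
  Job (p=2,w=5): C=2, w*C=5*2=10
  Job (p=3,w=4): C=5, w*C=4*5=20
  Job (p=5,w=2): C=10, w*C=2*10=20
  Job (p=9,w=3): C=19, w*C=3*19=57
  Job (p=6,w=2): C=25, w*C=2*25=50
  Job (p=9,w=1): C=34, w*C=1*34=34
Total weighted completion time = 191

191


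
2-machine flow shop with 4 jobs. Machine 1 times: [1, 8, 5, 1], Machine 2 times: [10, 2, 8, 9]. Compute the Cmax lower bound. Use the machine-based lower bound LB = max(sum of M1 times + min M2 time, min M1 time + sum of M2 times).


LB1 = sum(M1 times) + min(M2 times) = 15 + 2 = 17
LB2 = min(M1 times) + sum(M2 times) = 1 + 29 = 30
Lower bound = max(LB1, LB2) = max(17, 30) = 30

30


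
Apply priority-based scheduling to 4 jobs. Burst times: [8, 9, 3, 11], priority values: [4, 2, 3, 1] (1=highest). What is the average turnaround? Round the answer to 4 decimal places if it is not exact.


Sort by priority (ascending = highest first):
Order: [(1, 11), (2, 9), (3, 3), (4, 8)]
Completion times:
  Priority 1, burst=11, C=11
  Priority 2, burst=9, C=20
  Priority 3, burst=3, C=23
  Priority 4, burst=8, C=31
Average turnaround = 85/4 = 21.25

21.25


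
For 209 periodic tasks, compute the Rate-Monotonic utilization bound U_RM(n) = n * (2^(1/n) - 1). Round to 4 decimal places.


Compute 2^(1/209) = 1.0033219993
Subtract 1: 1.0033219993 - 1 = 0.0033219993
Multiply by n: 209 * 0.0033219993 = 0.6942978537
Round to 4 dp: 0.6943

0.6943


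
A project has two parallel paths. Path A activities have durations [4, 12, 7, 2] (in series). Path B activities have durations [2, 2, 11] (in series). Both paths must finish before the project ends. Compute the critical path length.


Path A total = 4 + 12 + 7 + 2 = 25
Path B total = 2 + 2 + 11 = 15
Critical path = longest path = max(25, 15) = 25

25


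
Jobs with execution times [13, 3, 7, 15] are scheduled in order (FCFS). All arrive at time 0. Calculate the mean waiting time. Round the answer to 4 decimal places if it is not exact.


FCFS order (as given): [13, 3, 7, 15]
Waiting times:
  Job 1: wait = 0
  Job 2: wait = 13
  Job 3: wait = 16
  Job 4: wait = 23
Sum of waiting times = 52
Average waiting time = 52/4 = 13.0

13.0


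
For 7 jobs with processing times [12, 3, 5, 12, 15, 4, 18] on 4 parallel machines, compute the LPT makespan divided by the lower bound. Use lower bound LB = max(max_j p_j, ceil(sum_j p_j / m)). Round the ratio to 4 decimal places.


LPT order: [18, 15, 12, 12, 5, 4, 3]
Machine loads after assignment: [18, 18, 17, 16]
LPT makespan = 18
Lower bound = max(max_job, ceil(total/4)) = max(18, 18) = 18
Ratio = 18 / 18 = 1.0

1.0


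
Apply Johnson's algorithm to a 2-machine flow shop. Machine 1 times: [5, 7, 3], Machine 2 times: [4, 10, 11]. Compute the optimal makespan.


Apply Johnson's rule:
  Group 1 (a <= b): [(3, 3, 11), (2, 7, 10)]
  Group 2 (a > b): [(1, 5, 4)]
Optimal job order: [3, 2, 1]
Schedule:
  Job 3: M1 done at 3, M2 done at 14
  Job 2: M1 done at 10, M2 done at 24
  Job 1: M1 done at 15, M2 done at 28
Makespan = 28

28


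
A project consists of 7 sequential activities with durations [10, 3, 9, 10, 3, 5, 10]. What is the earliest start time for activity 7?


Activity 7 starts after activities 1 through 6 complete.
Predecessor durations: [10, 3, 9, 10, 3, 5]
ES = 10 + 3 + 9 + 10 + 3 + 5 = 40

40


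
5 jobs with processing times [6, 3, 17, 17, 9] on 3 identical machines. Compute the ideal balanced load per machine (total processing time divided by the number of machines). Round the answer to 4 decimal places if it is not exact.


Total processing time = 6 + 3 + 17 + 17 + 9 = 52
Number of machines = 3
Ideal balanced load = 52 / 3 = 17.3333

17.3333


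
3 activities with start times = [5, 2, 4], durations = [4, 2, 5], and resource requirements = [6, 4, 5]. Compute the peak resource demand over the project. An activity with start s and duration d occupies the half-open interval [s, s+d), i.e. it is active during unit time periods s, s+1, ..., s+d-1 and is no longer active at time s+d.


Each activity i is active on [start_i, start_i + duration_i).
Compute total resource usage per time slot:
  t=0: active resources = [], total = 0
  t=1: active resources = [], total = 0
  t=2: active resources = [4], total = 4
  t=3: active resources = [4], total = 4
  t=4: active resources = [5], total = 5
  t=5: active resources = [6, 5], total = 11
  t=6: active resources = [6, 5], total = 11
  t=7: active resources = [6, 5], total = 11
  t=8: active resources = [6, 5], total = 11
Peak resource demand = 11

11


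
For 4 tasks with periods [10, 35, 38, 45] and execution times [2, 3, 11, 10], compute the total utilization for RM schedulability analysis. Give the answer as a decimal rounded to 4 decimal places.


Compute individual utilizations (exact fractions):
  Task 1: C/T = 2/10 = 1/5 (approx. 0.2)
  Task 2: C/T = 3/35 (approx. 0.0857)
  Task 3: C/T = 11/38 (approx. 0.2895)
  Task 4: C/T = 10/45 = 2/9 (approx. 0.2222)
Total utilization U = 1/5 + 3/35 + 11/38 + 2/9 = 1909/2394
Rounded to 4 decimal places: U = 0.7974
RM (Liu & Layland) bound for 4 tasks = 0.756828; compare with U = 1909/2394 (approx. 0.797410)
bound < U <= 1, so the RM sufficient condition is not met (inconclusive; an exact test such as response-time analysis is needed).

0.7974


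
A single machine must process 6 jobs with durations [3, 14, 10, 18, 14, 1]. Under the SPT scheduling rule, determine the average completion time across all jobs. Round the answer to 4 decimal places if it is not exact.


Sort jobs by processing time (SPT order): [1, 3, 10, 14, 14, 18]
Compute completion times sequentially:
  Job 1: processing = 1, completes at 1
  Job 2: processing = 3, completes at 4
  Job 3: processing = 10, completes at 14
  Job 4: processing = 14, completes at 28
  Job 5: processing = 14, completes at 42
  Job 6: processing = 18, completes at 60
Sum of completion times = 149
Average completion time = 149/6 = 24.8333

24.8333


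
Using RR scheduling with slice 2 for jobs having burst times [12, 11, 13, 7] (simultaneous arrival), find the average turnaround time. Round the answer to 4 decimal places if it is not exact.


Time quantum = 2
Execution trace:
  J1 runs 2 units, time = 2
  J2 runs 2 units, time = 4
  J3 runs 2 units, time = 6
  J4 runs 2 units, time = 8
  J1 runs 2 units, time = 10
  J2 runs 2 units, time = 12
  J3 runs 2 units, time = 14
  J4 runs 2 units, time = 16
  J1 runs 2 units, time = 18
  J2 runs 2 units, time = 20
  J3 runs 2 units, time = 22
  J4 runs 2 units, time = 24
  J1 runs 2 units, time = 26
  J2 runs 2 units, time = 28
  J3 runs 2 units, time = 30
  J4 runs 1 units, time = 31
  J1 runs 2 units, time = 33
  J2 runs 2 units, time = 35
  J3 runs 2 units, time = 37
  J1 runs 2 units, time = 39
  J2 runs 1 units, time = 40
  J3 runs 2 units, time = 42
  J3 runs 1 units, time = 43
Finish times: [39, 40, 43, 31]
Average turnaround = 153/4 = 38.25

38.25


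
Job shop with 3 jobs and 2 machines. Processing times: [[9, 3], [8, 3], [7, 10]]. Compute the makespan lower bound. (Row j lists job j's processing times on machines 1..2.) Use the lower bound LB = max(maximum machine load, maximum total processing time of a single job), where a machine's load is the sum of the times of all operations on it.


Machine loads:
  Machine 1: 9 + 8 + 7 = 24
  Machine 2: 3 + 3 + 10 = 16
Max machine load = 24
Job totals:
  Job 1: 12
  Job 2: 11
  Job 3: 17
Max job total = 17
Lower bound = max(24, 17) = 24

24


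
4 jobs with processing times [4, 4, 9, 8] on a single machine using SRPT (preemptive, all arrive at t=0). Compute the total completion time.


Since all jobs arrive at t=0, SRPT equals SPT ordering.
SPT order: [4, 4, 8, 9]
Completion times:
  Job 1: p=4, C=4
  Job 2: p=4, C=8
  Job 3: p=8, C=16
  Job 4: p=9, C=25
Total completion time = 4 + 8 + 16 + 25 = 53

53


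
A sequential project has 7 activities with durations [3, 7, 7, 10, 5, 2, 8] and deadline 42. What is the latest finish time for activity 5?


LF(activity 5) = deadline - sum of successor durations
Successors: activities 6 through 7 with durations [2, 8]
Sum of successor durations = 10
LF = 42 - 10 = 32

32


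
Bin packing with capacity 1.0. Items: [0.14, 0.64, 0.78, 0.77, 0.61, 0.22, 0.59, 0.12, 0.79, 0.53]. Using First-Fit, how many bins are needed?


Place items sequentially using First-Fit:
  Item 0.14 -> new Bin 1
  Item 0.64 -> Bin 1 (now 0.78)
  Item 0.78 -> new Bin 2
  Item 0.77 -> new Bin 3
  Item 0.61 -> new Bin 4
  Item 0.22 -> Bin 1 (now 1.0)
  Item 0.59 -> new Bin 5
  Item 0.12 -> Bin 2 (now 0.9)
  Item 0.79 -> new Bin 6
  Item 0.53 -> new Bin 7
Total bins used = 7

7


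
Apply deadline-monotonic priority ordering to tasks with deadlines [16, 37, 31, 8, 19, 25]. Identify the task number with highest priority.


Sort tasks by relative deadline (ascending):
  Task 4: deadline = 8
  Task 1: deadline = 16
  Task 5: deadline = 19
  Task 6: deadline = 25
  Task 3: deadline = 31
  Task 2: deadline = 37
Priority order (highest first): [4, 1, 5, 6, 3, 2]
Highest priority task = 4

4


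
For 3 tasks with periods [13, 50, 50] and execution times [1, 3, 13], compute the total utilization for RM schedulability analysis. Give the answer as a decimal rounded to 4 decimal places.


Compute individual utilizations (exact fractions):
  Task 1: C/T = 1/13 (approx. 0.0769)
  Task 2: C/T = 3/50 (approx. 0.06)
  Task 3: C/T = 13/50 (approx. 0.26)
Total utilization U = 1/13 + 3/50 + 13/50 = 129/325
Rounded to 4 decimal places: U = 0.3969
RM (Liu & Layland) bound for 3 tasks = 0.779763; compare with U = 129/325 (approx. 0.396923)
U <= bound, so schedulable by RM sufficient condition.

0.3969


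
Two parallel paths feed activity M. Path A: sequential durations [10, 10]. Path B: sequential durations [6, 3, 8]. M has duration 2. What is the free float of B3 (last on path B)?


ES(B3) = sum of predecessors on chain B = 9
EF(B3) = ES + duration = 9 + 8 = 17
Successor of B3 is M. ES(M) = max(sum(A), sum(B)) = max(20, 17) = 20
Free float = ES(successor) - EF(current) = 20 - 17 = 3

3


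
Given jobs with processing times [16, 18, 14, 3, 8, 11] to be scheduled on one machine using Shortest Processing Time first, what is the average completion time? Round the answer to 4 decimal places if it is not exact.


Sort jobs by processing time (SPT order): [3, 8, 11, 14, 16, 18]
Compute completion times sequentially:
  Job 1: processing = 3, completes at 3
  Job 2: processing = 8, completes at 11
  Job 3: processing = 11, completes at 22
  Job 4: processing = 14, completes at 36
  Job 5: processing = 16, completes at 52
  Job 6: processing = 18, completes at 70
Sum of completion times = 194
Average completion time = 194/6 = 32.3333

32.3333


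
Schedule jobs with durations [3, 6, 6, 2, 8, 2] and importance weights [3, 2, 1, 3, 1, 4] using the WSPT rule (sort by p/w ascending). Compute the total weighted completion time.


Compute p/w ratios and sort ascending (WSPT): [(2, 4), (2, 3), (3, 3), (6, 2), (6, 1), (8, 1)]
Compute weighted completion times:
  Job (p=2,w=4): C=2, w*C=4*2=8
  Job (p=2,w=3): C=4, w*C=3*4=12
  Job (p=3,w=3): C=7, w*C=3*7=21
  Job (p=6,w=2): C=13, w*C=2*13=26
  Job (p=6,w=1): C=19, w*C=1*19=19
  Job (p=8,w=1): C=27, w*C=1*27=27
Total weighted completion time = 113

113


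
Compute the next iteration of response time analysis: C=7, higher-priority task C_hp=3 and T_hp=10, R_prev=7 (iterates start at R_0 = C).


R_next = C + ceil(R_prev / T_hp) * C_hp
ceil(7 / 10) = ceil(0.7) = 1
Interference = 1 * 3 = 3
R_next = 7 + 3 = 10

10


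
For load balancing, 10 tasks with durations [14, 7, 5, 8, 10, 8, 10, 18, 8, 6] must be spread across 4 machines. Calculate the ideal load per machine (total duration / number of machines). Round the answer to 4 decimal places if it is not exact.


Total processing time = 14 + 7 + 5 + 8 + 10 + 8 + 10 + 18 + 8 + 6 = 94
Number of machines = 4
Ideal balanced load = 94 / 4 = 23.5

23.5


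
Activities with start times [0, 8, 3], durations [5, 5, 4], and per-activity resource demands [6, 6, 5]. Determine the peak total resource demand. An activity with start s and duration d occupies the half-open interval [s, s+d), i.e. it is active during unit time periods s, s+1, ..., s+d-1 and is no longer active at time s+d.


Each activity i is active on [start_i, start_i + duration_i).
Compute total resource usage per time slot:
  t=0: active resources = [6], total = 6
  t=1: active resources = [6], total = 6
  t=2: active resources = [6], total = 6
  t=3: active resources = [6, 5], total = 11
  t=4: active resources = [6, 5], total = 11
  t=5: active resources = [5], total = 5
  t=6: active resources = [5], total = 5
  t=7: active resources = [], total = 0
  t=8: active resources = [6], total = 6
  t=9: active resources = [6], total = 6
  t=10: active resources = [6], total = 6
  t=11: active resources = [6], total = 6
  t=12: active resources = [6], total = 6
Peak resource demand = 11

11


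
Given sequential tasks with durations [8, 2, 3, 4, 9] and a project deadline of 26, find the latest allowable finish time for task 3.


LF(activity 3) = deadline - sum of successor durations
Successors: activities 4 through 5 with durations [4, 9]
Sum of successor durations = 13
LF = 26 - 13 = 13

13


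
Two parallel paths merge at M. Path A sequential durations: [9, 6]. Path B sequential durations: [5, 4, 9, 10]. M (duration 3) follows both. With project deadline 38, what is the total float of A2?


Forward pass: ES(A2) = sum of predecessors on chain A = 9
EF = ES + duration = 9 + 6 = 15
Backward pass: LF(M) = deadline = 38; LS(M) = 38 - 3 = 35
LF(A2) = LS(M) - sum(successors on chain A) = 35 - 0 = 35
LS = LF - duration = 35 - 6 = 29
Total float = LS - ES = 29 - 9 = 20

20


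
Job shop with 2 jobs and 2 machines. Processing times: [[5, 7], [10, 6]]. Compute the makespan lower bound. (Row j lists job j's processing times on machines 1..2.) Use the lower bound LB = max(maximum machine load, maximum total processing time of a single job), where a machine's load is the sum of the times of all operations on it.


Machine loads:
  Machine 1: 5 + 10 = 15
  Machine 2: 7 + 6 = 13
Max machine load = 15
Job totals:
  Job 1: 12
  Job 2: 16
Max job total = 16
Lower bound = max(15, 16) = 16

16


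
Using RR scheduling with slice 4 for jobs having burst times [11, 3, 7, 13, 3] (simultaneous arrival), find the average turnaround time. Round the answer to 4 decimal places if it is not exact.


Time quantum = 4
Execution trace:
  J1 runs 4 units, time = 4
  J2 runs 3 units, time = 7
  J3 runs 4 units, time = 11
  J4 runs 4 units, time = 15
  J5 runs 3 units, time = 18
  J1 runs 4 units, time = 22
  J3 runs 3 units, time = 25
  J4 runs 4 units, time = 29
  J1 runs 3 units, time = 32
  J4 runs 4 units, time = 36
  J4 runs 1 units, time = 37
Finish times: [32, 7, 25, 37, 18]
Average turnaround = 119/5 = 23.8

23.8


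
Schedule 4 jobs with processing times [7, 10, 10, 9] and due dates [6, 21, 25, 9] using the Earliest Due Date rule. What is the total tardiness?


Sort by due date (EDD order): [(7, 6), (9, 9), (10, 21), (10, 25)]
Compute completion times and tardiness:
  Job 1: p=7, d=6, C=7, tardiness=max(0,7-6)=1
  Job 2: p=9, d=9, C=16, tardiness=max(0,16-9)=7
  Job 3: p=10, d=21, C=26, tardiness=max(0,26-21)=5
  Job 4: p=10, d=25, C=36, tardiness=max(0,36-25)=11
Total tardiness = 24

24


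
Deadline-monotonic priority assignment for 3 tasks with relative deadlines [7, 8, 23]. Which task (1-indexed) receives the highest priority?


Sort tasks by relative deadline (ascending):
  Task 1: deadline = 7
  Task 2: deadline = 8
  Task 3: deadline = 23
Priority order (highest first): [1, 2, 3]
Highest priority task = 1

1


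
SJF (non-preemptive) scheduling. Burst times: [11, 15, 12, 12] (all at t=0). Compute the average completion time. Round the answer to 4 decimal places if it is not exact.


SJF order (ascending): [11, 12, 12, 15]
Completion times:
  Job 1: burst=11, C=11
  Job 2: burst=12, C=23
  Job 3: burst=12, C=35
  Job 4: burst=15, C=50
Average completion = 119/4 = 29.75

29.75


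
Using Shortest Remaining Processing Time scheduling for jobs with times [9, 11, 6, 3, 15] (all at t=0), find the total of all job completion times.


Since all jobs arrive at t=0, SRPT equals SPT ordering.
SPT order: [3, 6, 9, 11, 15]
Completion times:
  Job 1: p=3, C=3
  Job 2: p=6, C=9
  Job 3: p=9, C=18
  Job 4: p=11, C=29
  Job 5: p=15, C=44
Total completion time = 3 + 9 + 18 + 29 + 44 = 103

103


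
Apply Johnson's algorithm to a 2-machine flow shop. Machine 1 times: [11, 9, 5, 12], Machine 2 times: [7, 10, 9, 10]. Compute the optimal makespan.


Apply Johnson's rule:
  Group 1 (a <= b): [(3, 5, 9), (2, 9, 10)]
  Group 2 (a > b): [(4, 12, 10), (1, 11, 7)]
Optimal job order: [3, 2, 4, 1]
Schedule:
  Job 3: M1 done at 5, M2 done at 14
  Job 2: M1 done at 14, M2 done at 24
  Job 4: M1 done at 26, M2 done at 36
  Job 1: M1 done at 37, M2 done at 44
Makespan = 44

44


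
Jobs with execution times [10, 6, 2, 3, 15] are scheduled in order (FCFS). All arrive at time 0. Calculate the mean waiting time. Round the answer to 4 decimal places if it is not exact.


FCFS order (as given): [10, 6, 2, 3, 15]
Waiting times:
  Job 1: wait = 0
  Job 2: wait = 10
  Job 3: wait = 16
  Job 4: wait = 18
  Job 5: wait = 21
Sum of waiting times = 65
Average waiting time = 65/5 = 13.0

13.0


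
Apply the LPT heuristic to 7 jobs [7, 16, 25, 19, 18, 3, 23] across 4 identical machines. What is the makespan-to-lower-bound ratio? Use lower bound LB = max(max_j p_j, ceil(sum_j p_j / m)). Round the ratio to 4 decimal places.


LPT order: [25, 23, 19, 18, 16, 7, 3]
Machine loads after assignment: [25, 26, 26, 34]
LPT makespan = 34
Lower bound = max(max_job, ceil(total/4)) = max(25, 28) = 28
Ratio = 34 / 28 = 1.2143

1.2143


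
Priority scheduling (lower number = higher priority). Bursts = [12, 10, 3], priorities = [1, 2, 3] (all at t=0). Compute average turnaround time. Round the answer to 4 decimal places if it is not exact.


Sort by priority (ascending = highest first):
Order: [(1, 12), (2, 10), (3, 3)]
Completion times:
  Priority 1, burst=12, C=12
  Priority 2, burst=10, C=22
  Priority 3, burst=3, C=25
Average turnaround = 59/3 = 19.6667

19.6667


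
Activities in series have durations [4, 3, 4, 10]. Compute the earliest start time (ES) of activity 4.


Activity 4 starts after activities 1 through 3 complete.
Predecessor durations: [4, 3, 4]
ES = 4 + 3 + 4 = 11

11


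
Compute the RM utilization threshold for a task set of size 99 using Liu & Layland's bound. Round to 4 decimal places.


Compute 2^(1/99) = 1.0070260544
Subtract 1: 1.0070260544 - 1 = 0.0070260544
Multiply by n: 99 * 0.0070260544 = 0.6955793856
Round to 4 dp: 0.6956

0.6956


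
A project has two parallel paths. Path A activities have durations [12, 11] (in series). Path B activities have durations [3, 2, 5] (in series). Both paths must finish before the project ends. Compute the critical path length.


Path A total = 12 + 11 = 23
Path B total = 3 + 2 + 5 = 10
Critical path = longest path = max(23, 10) = 23

23


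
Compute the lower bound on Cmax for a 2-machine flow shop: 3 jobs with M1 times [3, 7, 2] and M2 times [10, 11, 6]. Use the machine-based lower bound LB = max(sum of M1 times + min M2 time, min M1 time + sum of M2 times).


LB1 = sum(M1 times) + min(M2 times) = 12 + 6 = 18
LB2 = min(M1 times) + sum(M2 times) = 2 + 27 = 29
Lower bound = max(LB1, LB2) = max(18, 29) = 29

29


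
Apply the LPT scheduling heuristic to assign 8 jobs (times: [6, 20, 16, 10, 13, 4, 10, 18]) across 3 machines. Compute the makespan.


Sort jobs in decreasing order (LPT): [20, 18, 16, 13, 10, 10, 6, 4]
Assign each job to the least loaded machine:
  Machine 1: jobs [20, 10], load = 30
  Machine 2: jobs [18, 10, 6], load = 34
  Machine 3: jobs [16, 13, 4], load = 33
Makespan = max load = 34

34


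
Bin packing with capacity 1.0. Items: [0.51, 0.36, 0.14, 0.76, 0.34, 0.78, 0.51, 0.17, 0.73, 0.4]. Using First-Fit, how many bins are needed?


Place items sequentially using First-Fit:
  Item 0.51 -> new Bin 1
  Item 0.36 -> Bin 1 (now 0.87)
  Item 0.14 -> new Bin 2
  Item 0.76 -> Bin 2 (now 0.9)
  Item 0.34 -> new Bin 3
  Item 0.78 -> new Bin 4
  Item 0.51 -> Bin 3 (now 0.85)
  Item 0.17 -> Bin 4 (now 0.95)
  Item 0.73 -> new Bin 5
  Item 0.4 -> new Bin 6
Total bins used = 6

6


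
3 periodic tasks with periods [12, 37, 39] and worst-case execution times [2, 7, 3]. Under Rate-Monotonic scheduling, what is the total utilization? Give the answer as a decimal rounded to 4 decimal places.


Compute individual utilizations (exact fractions):
  Task 1: C/T = 2/12 = 1/6 (approx. 0.1667)
  Task 2: C/T = 7/37 (approx. 0.1892)
  Task 3: C/T = 3/39 = 1/13 (approx. 0.0769)
Total utilization U = 1/6 + 7/37 + 1/13 = 1249/2886
Rounded to 4 decimal places: U = 0.4328
RM (Liu & Layland) bound for 3 tasks = 0.779763; compare with U = 1249/2886 (approx. 0.432779)
U <= bound, so schedulable by RM sufficient condition.

0.4328


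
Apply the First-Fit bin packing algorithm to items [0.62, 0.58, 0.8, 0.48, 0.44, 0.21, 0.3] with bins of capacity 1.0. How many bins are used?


Place items sequentially using First-Fit:
  Item 0.62 -> new Bin 1
  Item 0.58 -> new Bin 2
  Item 0.8 -> new Bin 3
  Item 0.48 -> new Bin 4
  Item 0.44 -> Bin 4 (now 0.92)
  Item 0.21 -> Bin 1 (now 0.83)
  Item 0.3 -> Bin 2 (now 0.88)
Total bins used = 4

4


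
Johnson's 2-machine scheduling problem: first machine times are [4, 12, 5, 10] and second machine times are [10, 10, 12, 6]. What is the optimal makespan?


Apply Johnson's rule:
  Group 1 (a <= b): [(1, 4, 10), (3, 5, 12)]
  Group 2 (a > b): [(2, 12, 10), (4, 10, 6)]
Optimal job order: [1, 3, 2, 4]
Schedule:
  Job 1: M1 done at 4, M2 done at 14
  Job 3: M1 done at 9, M2 done at 26
  Job 2: M1 done at 21, M2 done at 36
  Job 4: M1 done at 31, M2 done at 42
Makespan = 42

42


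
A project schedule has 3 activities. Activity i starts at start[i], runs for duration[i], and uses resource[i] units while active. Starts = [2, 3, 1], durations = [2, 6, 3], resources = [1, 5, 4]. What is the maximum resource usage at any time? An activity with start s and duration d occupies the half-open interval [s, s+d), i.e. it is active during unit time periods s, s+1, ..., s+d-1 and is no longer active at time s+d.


Each activity i is active on [start_i, start_i + duration_i).
Compute total resource usage per time slot:
  t=0: active resources = [], total = 0
  t=1: active resources = [4], total = 4
  t=2: active resources = [1, 4], total = 5
  t=3: active resources = [1, 5, 4], total = 10
  t=4: active resources = [5], total = 5
  t=5: active resources = [5], total = 5
  t=6: active resources = [5], total = 5
  t=7: active resources = [5], total = 5
  t=8: active resources = [5], total = 5
Peak resource demand = 10

10


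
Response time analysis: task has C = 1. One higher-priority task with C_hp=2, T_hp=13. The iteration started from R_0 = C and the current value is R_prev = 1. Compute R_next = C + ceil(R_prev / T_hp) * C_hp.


R_next = C + ceil(R_prev / T_hp) * C_hp
ceil(1 / 13) = ceil(0.0769) = 1
Interference = 1 * 2 = 2
R_next = 1 + 2 = 3

3


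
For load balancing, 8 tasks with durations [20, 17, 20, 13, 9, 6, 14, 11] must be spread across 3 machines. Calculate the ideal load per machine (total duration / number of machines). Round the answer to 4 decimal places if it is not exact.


Total processing time = 20 + 17 + 20 + 13 + 9 + 6 + 14 + 11 = 110
Number of machines = 3
Ideal balanced load = 110 / 3 = 36.6667

36.6667


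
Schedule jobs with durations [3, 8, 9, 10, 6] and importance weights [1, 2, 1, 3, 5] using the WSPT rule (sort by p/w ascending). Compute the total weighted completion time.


Compute p/w ratios and sort ascending (WSPT): [(6, 5), (3, 1), (10, 3), (8, 2), (9, 1)]
Compute weighted completion times:
  Job (p=6,w=5): C=6, w*C=5*6=30
  Job (p=3,w=1): C=9, w*C=1*9=9
  Job (p=10,w=3): C=19, w*C=3*19=57
  Job (p=8,w=2): C=27, w*C=2*27=54
  Job (p=9,w=1): C=36, w*C=1*36=36
Total weighted completion time = 186

186


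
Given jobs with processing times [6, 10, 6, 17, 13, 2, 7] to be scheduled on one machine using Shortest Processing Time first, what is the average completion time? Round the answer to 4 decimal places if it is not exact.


Sort jobs by processing time (SPT order): [2, 6, 6, 7, 10, 13, 17]
Compute completion times sequentially:
  Job 1: processing = 2, completes at 2
  Job 2: processing = 6, completes at 8
  Job 3: processing = 6, completes at 14
  Job 4: processing = 7, completes at 21
  Job 5: processing = 10, completes at 31
  Job 6: processing = 13, completes at 44
  Job 7: processing = 17, completes at 61
Sum of completion times = 181
Average completion time = 181/7 = 25.8571

25.8571


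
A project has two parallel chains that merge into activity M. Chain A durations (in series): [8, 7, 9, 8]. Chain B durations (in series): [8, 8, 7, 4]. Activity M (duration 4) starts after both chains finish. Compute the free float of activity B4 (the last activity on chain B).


ES(B4) = sum of predecessors on chain B = 23
EF(B4) = ES + duration = 23 + 4 = 27
Successor of B4 is M. ES(M) = max(sum(A), sum(B)) = max(32, 27) = 32
Free float = ES(successor) - EF(current) = 32 - 27 = 5

5


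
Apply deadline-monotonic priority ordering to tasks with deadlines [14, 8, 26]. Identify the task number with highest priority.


Sort tasks by relative deadline (ascending):
  Task 2: deadline = 8
  Task 1: deadline = 14
  Task 3: deadline = 26
Priority order (highest first): [2, 1, 3]
Highest priority task = 2

2


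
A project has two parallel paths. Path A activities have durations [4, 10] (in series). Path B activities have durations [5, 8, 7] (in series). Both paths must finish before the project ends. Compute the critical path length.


Path A total = 4 + 10 = 14
Path B total = 5 + 8 + 7 = 20
Critical path = longest path = max(14, 20) = 20

20


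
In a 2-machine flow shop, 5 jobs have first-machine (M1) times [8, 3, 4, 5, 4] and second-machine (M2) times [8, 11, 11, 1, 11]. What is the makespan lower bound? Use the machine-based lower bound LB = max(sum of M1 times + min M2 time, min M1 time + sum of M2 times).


LB1 = sum(M1 times) + min(M2 times) = 24 + 1 = 25
LB2 = min(M1 times) + sum(M2 times) = 3 + 42 = 45
Lower bound = max(LB1, LB2) = max(25, 45) = 45

45


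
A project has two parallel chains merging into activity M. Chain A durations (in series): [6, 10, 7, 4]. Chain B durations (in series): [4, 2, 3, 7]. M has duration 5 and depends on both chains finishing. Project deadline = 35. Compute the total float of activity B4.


Forward pass: ES(B4) = sum of predecessors on chain B = 9
EF = ES + duration = 9 + 7 = 16
Backward pass: LF(M) = deadline = 35; LS(M) = 35 - 5 = 30
LF(B4) = LS(M) - sum(successors on chain B) = 30 - 0 = 30
LS = LF - duration = 30 - 7 = 23
Total float = LS - ES = 23 - 9 = 14

14


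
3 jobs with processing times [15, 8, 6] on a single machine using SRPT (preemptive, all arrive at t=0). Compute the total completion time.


Since all jobs arrive at t=0, SRPT equals SPT ordering.
SPT order: [6, 8, 15]
Completion times:
  Job 1: p=6, C=6
  Job 2: p=8, C=14
  Job 3: p=15, C=29
Total completion time = 6 + 14 + 29 = 49

49


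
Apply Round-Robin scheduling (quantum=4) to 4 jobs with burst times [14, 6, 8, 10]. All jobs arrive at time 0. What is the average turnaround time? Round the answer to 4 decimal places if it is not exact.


Time quantum = 4
Execution trace:
  J1 runs 4 units, time = 4
  J2 runs 4 units, time = 8
  J3 runs 4 units, time = 12
  J4 runs 4 units, time = 16
  J1 runs 4 units, time = 20
  J2 runs 2 units, time = 22
  J3 runs 4 units, time = 26
  J4 runs 4 units, time = 30
  J1 runs 4 units, time = 34
  J4 runs 2 units, time = 36
  J1 runs 2 units, time = 38
Finish times: [38, 22, 26, 36]
Average turnaround = 122/4 = 30.5

30.5


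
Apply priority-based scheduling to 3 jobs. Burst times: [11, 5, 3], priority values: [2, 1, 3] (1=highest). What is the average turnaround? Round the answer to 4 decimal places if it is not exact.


Sort by priority (ascending = highest first):
Order: [(1, 5), (2, 11), (3, 3)]
Completion times:
  Priority 1, burst=5, C=5
  Priority 2, burst=11, C=16
  Priority 3, burst=3, C=19
Average turnaround = 40/3 = 13.3333

13.3333


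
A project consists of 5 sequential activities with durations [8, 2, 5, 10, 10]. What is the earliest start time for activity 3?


Activity 3 starts after activities 1 through 2 complete.
Predecessor durations: [8, 2]
ES = 8 + 2 = 10

10


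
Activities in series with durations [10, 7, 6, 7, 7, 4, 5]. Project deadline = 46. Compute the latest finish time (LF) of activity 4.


LF(activity 4) = deadline - sum of successor durations
Successors: activities 5 through 7 with durations [7, 4, 5]
Sum of successor durations = 16
LF = 46 - 16 = 30

30
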